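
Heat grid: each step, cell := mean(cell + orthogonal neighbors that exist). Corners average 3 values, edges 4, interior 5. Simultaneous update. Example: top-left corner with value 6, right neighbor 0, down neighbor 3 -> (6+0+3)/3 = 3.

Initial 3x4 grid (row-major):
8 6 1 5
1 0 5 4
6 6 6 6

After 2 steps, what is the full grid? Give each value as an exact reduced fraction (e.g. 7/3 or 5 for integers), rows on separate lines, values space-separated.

Answer: 25/6 83/20 109/30 151/36
1001/240 94/25 109/25 253/60
151/36 1091/240 1127/240 193/36

Derivation:
After step 1:
  5 15/4 17/4 10/3
  15/4 18/5 16/5 5
  13/3 9/2 23/4 16/3
After step 2:
  25/6 83/20 109/30 151/36
  1001/240 94/25 109/25 253/60
  151/36 1091/240 1127/240 193/36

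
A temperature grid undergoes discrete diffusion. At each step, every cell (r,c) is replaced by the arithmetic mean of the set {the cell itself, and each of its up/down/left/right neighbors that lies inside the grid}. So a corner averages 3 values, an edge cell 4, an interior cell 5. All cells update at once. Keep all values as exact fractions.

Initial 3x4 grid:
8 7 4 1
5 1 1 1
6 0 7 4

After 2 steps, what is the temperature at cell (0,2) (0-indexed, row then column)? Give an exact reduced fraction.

Answer: 261/80

Derivation:
Step 1: cell (0,2) = 13/4
Step 2: cell (0,2) = 261/80
Full grid after step 2:
  50/9 1063/240 261/80 7/3
  68/15 191/50 68/25 211/80
  73/18 389/120 133/40 35/12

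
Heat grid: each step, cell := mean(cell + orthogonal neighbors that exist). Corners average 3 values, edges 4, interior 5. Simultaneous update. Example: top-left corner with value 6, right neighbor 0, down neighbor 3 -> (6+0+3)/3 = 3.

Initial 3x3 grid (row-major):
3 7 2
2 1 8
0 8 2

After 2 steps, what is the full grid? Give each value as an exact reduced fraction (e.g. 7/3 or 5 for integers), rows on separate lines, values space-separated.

After step 1:
  4 13/4 17/3
  3/2 26/5 13/4
  10/3 11/4 6
After step 2:
  35/12 1087/240 73/18
  421/120 319/100 1207/240
  91/36 1037/240 4

Answer: 35/12 1087/240 73/18
421/120 319/100 1207/240
91/36 1037/240 4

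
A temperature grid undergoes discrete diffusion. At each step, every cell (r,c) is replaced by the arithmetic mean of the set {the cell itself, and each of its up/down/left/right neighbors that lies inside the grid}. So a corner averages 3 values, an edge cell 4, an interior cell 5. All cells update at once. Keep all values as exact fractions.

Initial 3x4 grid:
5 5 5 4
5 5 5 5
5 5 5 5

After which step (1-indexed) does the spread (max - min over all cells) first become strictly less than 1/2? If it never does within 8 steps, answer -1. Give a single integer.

Step 1: max=5, min=14/3, spread=1/3
  -> spread < 1/2 first at step 1
Step 2: max=5, min=85/18, spread=5/18
Step 3: max=5, min=1039/216, spread=41/216
Step 4: max=5, min=125383/25920, spread=4217/25920
Step 5: max=35921/7200, min=7566851/1555200, spread=38417/311040
Step 6: max=717403/144000, min=455359789/93312000, spread=1903471/18662400
Step 7: max=21484241/4320000, min=27392610911/5598720000, spread=18038617/223948800
Step 8: max=1931073241/388800000, min=1646347817149/335923200000, spread=883978523/13436928000

Answer: 1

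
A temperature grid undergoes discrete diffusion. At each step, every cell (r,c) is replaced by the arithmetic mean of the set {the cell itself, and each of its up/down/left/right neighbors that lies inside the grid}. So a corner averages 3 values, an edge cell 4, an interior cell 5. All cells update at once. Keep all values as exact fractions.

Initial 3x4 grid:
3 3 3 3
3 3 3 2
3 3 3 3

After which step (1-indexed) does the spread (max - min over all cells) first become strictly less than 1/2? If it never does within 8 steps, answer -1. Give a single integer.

Step 1: max=3, min=8/3, spread=1/3
  -> spread < 1/2 first at step 1
Step 2: max=3, min=653/240, spread=67/240
Step 3: max=3, min=6043/2160, spread=437/2160
Step 4: max=2991/1000, min=2434469/864000, spread=29951/172800
Step 5: max=10046/3375, min=22112179/7776000, spread=206761/1555200
Step 6: max=16034329/5400000, min=8875004429/3110400000, spread=14430763/124416000
Step 7: max=1278347273/432000000, min=534764258311/186624000000, spread=139854109/1492992000
Step 8: max=114788771023/38880000000, min=32169848109749/11197440000000, spread=7114543559/89579520000

Answer: 1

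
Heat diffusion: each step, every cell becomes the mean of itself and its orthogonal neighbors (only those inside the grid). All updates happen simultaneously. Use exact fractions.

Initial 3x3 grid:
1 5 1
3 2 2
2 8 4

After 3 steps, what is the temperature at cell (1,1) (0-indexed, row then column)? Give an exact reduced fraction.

Step 1: cell (1,1) = 4
Step 2: cell (1,1) = 29/10
Step 3: cell (1,1) = 2023/600
Full grid after step 3:
  419/144 7693/2880 631/216
  2177/720 2023/600 8873/2880
  397/108 427/120 1625/432

Answer: 2023/600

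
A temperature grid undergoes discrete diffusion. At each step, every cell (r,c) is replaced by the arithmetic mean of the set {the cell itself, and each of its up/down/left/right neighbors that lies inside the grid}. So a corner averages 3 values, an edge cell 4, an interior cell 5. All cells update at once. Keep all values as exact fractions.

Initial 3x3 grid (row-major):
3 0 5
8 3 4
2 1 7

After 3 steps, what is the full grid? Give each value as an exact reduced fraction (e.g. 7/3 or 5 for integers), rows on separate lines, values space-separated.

Answer: 7387/2160 49379/14400 1247/360
12901/3600 21173/6000 5931/1600
7777/2160 53129/14400 169/45

Derivation:
After step 1:
  11/3 11/4 3
  4 16/5 19/4
  11/3 13/4 4
After step 2:
  125/36 757/240 7/2
  109/30 359/100 299/80
  131/36 847/240 4
After step 3:
  7387/2160 49379/14400 1247/360
  12901/3600 21173/6000 5931/1600
  7777/2160 53129/14400 169/45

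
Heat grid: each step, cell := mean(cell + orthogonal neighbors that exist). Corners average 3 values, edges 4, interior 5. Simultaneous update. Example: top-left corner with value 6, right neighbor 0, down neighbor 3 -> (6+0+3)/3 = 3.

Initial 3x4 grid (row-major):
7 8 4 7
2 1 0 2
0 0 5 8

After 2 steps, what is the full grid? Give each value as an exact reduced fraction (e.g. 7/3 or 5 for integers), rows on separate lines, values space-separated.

After step 1:
  17/3 5 19/4 13/3
  5/2 11/5 12/5 17/4
  2/3 3/2 13/4 5
After step 2:
  79/18 1057/240 989/240 40/9
  331/120 68/25 337/100 959/240
  14/9 457/240 243/80 25/6

Answer: 79/18 1057/240 989/240 40/9
331/120 68/25 337/100 959/240
14/9 457/240 243/80 25/6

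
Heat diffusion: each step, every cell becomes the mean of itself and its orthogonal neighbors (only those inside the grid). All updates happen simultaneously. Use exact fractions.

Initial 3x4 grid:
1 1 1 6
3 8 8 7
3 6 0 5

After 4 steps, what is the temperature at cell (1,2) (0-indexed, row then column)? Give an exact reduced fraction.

Answer: 82513/18000

Derivation:
Step 1: cell (1,2) = 24/5
Step 2: cell (1,2) = 101/20
Step 3: cell (1,2) = 5447/1200
Step 4: cell (1,2) = 82513/18000
Full grid after step 4:
  90499/25920 166271/43200 185903/43200 6107/1296
  653249/172800 290917/72000 82513/18000 413131/86400
  34523/8640 31141/7200 11071/2400 4225/864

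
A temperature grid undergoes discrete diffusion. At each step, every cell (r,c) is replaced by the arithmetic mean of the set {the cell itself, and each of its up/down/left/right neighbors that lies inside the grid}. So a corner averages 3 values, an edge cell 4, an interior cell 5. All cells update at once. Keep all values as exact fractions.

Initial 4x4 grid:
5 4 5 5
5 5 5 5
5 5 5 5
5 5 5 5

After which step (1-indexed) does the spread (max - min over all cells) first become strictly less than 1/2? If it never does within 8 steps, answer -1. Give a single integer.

Step 1: max=5, min=14/3, spread=1/3
  -> spread < 1/2 first at step 1
Step 2: max=5, min=569/120, spread=31/120
Step 3: max=5, min=5189/1080, spread=211/1080
Step 4: max=5, min=523157/108000, spread=16843/108000
Step 5: max=44921/9000, min=4721357/972000, spread=130111/972000
Step 6: max=2692841/540000, min=142157633/29160000, spread=3255781/29160000
Step 7: max=2688893/540000, min=4273646309/874800000, spread=82360351/874800000
Step 8: max=483493559/97200000, min=128468683109/26244000000, spread=2074577821/26244000000

Answer: 1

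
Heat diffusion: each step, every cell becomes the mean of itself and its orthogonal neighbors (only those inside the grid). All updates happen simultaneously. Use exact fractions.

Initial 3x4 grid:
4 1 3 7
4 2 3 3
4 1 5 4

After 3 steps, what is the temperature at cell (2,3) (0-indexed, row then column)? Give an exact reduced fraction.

Step 1: cell (2,3) = 4
Step 2: cell (2,3) = 23/6
Step 3: cell (2,3) = 1337/360
Full grid after step 3:
  349/120 3619/1200 6071/1800 8177/2160
  7183/2400 5899/2000 10111/3000 54313/14400
  2149/720 7363/2400 8003/2400 1337/360

Answer: 1337/360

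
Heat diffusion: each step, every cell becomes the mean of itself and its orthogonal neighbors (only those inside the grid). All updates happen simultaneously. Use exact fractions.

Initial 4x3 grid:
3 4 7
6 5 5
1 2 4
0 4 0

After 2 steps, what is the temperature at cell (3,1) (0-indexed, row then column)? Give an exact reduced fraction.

Step 1: cell (3,1) = 3/2
Step 2: cell (3,1) = 271/120
Full grid after step 2:
  77/18 1129/240 46/9
  221/60 427/100 133/30
  163/60 141/50 52/15
  65/36 271/120 83/36

Answer: 271/120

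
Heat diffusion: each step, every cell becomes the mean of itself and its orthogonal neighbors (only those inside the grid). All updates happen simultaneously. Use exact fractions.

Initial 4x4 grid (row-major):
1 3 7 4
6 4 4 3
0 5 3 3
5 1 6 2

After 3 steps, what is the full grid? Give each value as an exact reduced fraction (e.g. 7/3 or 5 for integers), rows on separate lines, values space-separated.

Answer: 1961/540 27167/7200 29983/7200 4421/1080
23897/7200 2881/750 2293/600 28243/7200
2753/800 829/250 449/120 4967/1440
553/180 8429/2400 4763/1440 3761/1080

Derivation:
After step 1:
  10/3 15/4 9/2 14/3
  11/4 22/5 21/5 7/2
  4 13/5 21/5 11/4
  2 17/4 3 11/3
After step 2:
  59/18 959/240 1027/240 38/9
  869/240 177/50 104/25 907/240
  227/80 389/100 67/20 847/240
  41/12 237/80 907/240 113/36
After step 3:
  1961/540 27167/7200 29983/7200 4421/1080
  23897/7200 2881/750 2293/600 28243/7200
  2753/800 829/250 449/120 4967/1440
  553/180 8429/2400 4763/1440 3761/1080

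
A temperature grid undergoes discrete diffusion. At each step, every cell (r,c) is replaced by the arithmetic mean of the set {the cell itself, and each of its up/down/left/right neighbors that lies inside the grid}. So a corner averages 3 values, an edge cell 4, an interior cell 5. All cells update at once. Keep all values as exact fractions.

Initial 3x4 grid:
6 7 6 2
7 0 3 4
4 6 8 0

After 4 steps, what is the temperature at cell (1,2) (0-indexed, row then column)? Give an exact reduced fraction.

Step 1: cell (1,2) = 21/5
Step 2: cell (1,2) = 99/25
Step 3: cell (1,2) = 8253/2000
Step 4: cell (1,2) = 501167/120000
Full grid after step 4:
  646061/129600 1025341/216000 34063/8000 169567/43200
  4283999/864000 1666801/360000 501167/120000 1110713/288000
  624761/129600 990841/216000 298567/72000 55489/14400

Answer: 501167/120000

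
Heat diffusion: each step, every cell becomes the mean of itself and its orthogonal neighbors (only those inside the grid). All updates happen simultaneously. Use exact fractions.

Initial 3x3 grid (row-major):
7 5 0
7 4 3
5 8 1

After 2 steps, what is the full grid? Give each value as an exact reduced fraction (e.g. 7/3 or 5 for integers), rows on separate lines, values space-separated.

Answer: 193/36 23/5 26/9
483/80 433/100 211/60
203/36 617/120 7/2

Derivation:
After step 1:
  19/3 4 8/3
  23/4 27/5 2
  20/3 9/2 4
After step 2:
  193/36 23/5 26/9
  483/80 433/100 211/60
  203/36 617/120 7/2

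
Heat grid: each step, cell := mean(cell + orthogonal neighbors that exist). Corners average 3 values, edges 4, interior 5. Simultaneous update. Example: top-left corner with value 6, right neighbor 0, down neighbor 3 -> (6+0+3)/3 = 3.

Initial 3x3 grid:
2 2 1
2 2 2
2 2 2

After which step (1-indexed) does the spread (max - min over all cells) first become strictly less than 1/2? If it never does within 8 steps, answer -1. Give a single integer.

Answer: 1

Derivation:
Step 1: max=2, min=5/3, spread=1/3
  -> spread < 1/2 first at step 1
Step 2: max=2, min=31/18, spread=5/18
Step 3: max=2, min=391/216, spread=41/216
Step 4: max=709/360, min=23789/12960, spread=347/2592
Step 5: max=7043/3600, min=1448263/777600, spread=2921/31104
Step 6: max=838517/432000, min=87483461/46656000, spread=24611/373248
Step 7: max=18783259/9720000, min=5279997967/2799360000, spread=207329/4478976
Step 8: max=997998401/518400000, min=317893247549/167961600000, spread=1746635/53747712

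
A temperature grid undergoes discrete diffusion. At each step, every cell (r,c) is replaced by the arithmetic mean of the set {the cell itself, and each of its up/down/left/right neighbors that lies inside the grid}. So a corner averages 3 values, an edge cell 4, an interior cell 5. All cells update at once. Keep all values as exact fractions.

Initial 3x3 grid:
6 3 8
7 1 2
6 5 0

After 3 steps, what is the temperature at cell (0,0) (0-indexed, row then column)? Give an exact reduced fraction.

Answer: 5173/1080

Derivation:
Step 1: cell (0,0) = 16/3
Step 2: cell (0,0) = 89/18
Step 3: cell (0,0) = 5173/1080
Full grid after step 3:
  5173/1080 30631/7200 8321/2160
  1033/225 8073/2000 48887/14400
  803/180 6689/1800 6971/2160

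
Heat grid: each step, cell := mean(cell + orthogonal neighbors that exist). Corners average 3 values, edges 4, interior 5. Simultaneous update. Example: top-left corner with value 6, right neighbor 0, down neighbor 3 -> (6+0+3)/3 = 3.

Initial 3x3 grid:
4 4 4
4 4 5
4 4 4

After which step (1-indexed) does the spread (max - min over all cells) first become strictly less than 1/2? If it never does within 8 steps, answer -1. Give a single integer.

Answer: 1

Derivation:
Step 1: max=13/3, min=4, spread=1/3
  -> spread < 1/2 first at step 1
Step 2: max=1027/240, min=4, spread=67/240
Step 3: max=9077/2160, min=807/200, spread=1807/10800
Step 4: max=3613963/864000, min=21961/5400, spread=33401/288000
Step 5: max=32333933/7776000, min=2203391/540000, spread=3025513/38880000
Step 6: max=12906526867/3110400000, min=117955949/28800000, spread=53531/995328
Step 7: max=772528925849/186624000000, min=31895116051/7776000000, spread=450953/11943936
Step 8: max=46298663560603/11197440000000, min=3833488610519/933120000000, spread=3799043/143327232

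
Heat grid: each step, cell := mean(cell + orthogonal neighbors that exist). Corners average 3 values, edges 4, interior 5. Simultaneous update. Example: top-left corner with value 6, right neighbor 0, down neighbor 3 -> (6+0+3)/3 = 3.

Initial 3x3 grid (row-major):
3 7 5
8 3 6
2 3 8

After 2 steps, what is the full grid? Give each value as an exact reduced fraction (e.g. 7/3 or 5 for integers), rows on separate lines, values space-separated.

Answer: 29/6 219/40 16/3
74/15 117/25 677/120
37/9 97/20 91/18

Derivation:
After step 1:
  6 9/2 6
  4 27/5 11/2
  13/3 4 17/3
After step 2:
  29/6 219/40 16/3
  74/15 117/25 677/120
  37/9 97/20 91/18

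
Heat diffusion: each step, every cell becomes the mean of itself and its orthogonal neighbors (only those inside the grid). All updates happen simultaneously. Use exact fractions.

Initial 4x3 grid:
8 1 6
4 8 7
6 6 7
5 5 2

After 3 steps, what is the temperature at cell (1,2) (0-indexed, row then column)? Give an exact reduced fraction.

Answer: 21113/3600

Derivation:
Step 1: cell (1,2) = 7
Step 2: cell (1,2) = 671/120
Step 3: cell (1,2) = 21113/3600
Full grid after step 3:
  5701/1080 26989/4800 11797/2160
  41201/7200 686/125 21113/3600
  38861/7200 11411/2000 1223/225
  11609/2160 12307/2400 2881/540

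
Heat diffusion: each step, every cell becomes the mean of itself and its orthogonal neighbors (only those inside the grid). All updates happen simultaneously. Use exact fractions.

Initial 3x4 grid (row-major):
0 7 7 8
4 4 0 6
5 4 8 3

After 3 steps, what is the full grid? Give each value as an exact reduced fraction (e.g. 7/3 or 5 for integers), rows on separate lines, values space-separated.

After step 1:
  11/3 9/2 11/2 7
  13/4 19/5 5 17/4
  13/3 21/4 15/4 17/3
After step 2:
  137/36 131/30 11/2 67/12
  301/80 109/25 223/50 263/48
  77/18 257/60 59/12 41/9
After step 3:
  8593/2160 16229/3600 1991/400 265/48
  19447/4800 8493/2000 29659/6000 72281/14400
  8873/2160 8027/1800 8197/1800 2153/432

Answer: 8593/2160 16229/3600 1991/400 265/48
19447/4800 8493/2000 29659/6000 72281/14400
8873/2160 8027/1800 8197/1800 2153/432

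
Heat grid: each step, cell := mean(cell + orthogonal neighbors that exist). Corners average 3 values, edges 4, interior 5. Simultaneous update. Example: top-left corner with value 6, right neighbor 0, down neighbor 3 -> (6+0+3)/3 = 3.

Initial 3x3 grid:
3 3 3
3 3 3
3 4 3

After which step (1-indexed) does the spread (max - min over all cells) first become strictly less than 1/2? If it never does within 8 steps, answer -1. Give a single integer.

Step 1: max=10/3, min=3, spread=1/3
  -> spread < 1/2 first at step 1
Step 2: max=787/240, min=3, spread=67/240
Step 3: max=6917/2160, min=607/200, spread=1807/10800
Step 4: max=2749963/864000, min=16561/5400, spread=33401/288000
Step 5: max=24557933/7776000, min=1663391/540000, spread=3025513/38880000
Step 6: max=9796126867/3110400000, min=89155949/28800000, spread=53531/995328
Step 7: max=585904925849/186624000000, min=24119116051/7776000000, spread=450953/11943936
Step 8: max=35101223560603/11197440000000, min=2900368610519/933120000000, spread=3799043/143327232

Answer: 1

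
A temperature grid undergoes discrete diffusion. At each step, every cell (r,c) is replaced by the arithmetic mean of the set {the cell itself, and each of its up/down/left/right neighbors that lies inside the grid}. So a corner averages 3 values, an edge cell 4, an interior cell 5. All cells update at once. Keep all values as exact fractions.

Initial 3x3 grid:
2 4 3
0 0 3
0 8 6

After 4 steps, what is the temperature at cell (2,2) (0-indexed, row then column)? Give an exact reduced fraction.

Answer: 44177/12960

Derivation:
Step 1: cell (2,2) = 17/3
Step 2: cell (2,2) = 73/18
Step 3: cell (2,2) = 829/216
Step 4: cell (2,2) = 44177/12960
Full grid after step 4:
  18863/8640 452743/172800 75599/25920
  210409/86400 198241/72000 47239/14400
  2117/810 270509/86400 44177/12960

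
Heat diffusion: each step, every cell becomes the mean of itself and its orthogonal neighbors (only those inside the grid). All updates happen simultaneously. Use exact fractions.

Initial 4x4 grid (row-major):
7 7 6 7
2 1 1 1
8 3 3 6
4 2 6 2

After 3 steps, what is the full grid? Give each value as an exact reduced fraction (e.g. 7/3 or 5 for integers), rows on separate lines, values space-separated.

Answer: 10013/2160 15973/3600 3097/720 8929/2160
30821/7200 23699/6000 21943/6000 5549/1440
5849/1440 22093/6000 21649/6000 25321/7200
8779/2160 1391/360 6499/1800 8143/2160

Derivation:
After step 1:
  16/3 21/4 21/4 14/3
  9/2 14/5 12/5 15/4
  17/4 17/5 19/5 3
  14/3 15/4 13/4 14/3
After step 2:
  181/36 559/120 527/120 41/9
  1013/240 367/100 18/5 829/240
  1009/240 18/5 317/100 913/240
  38/9 113/30 58/15 131/36
After step 3:
  10013/2160 15973/3600 3097/720 8929/2160
  30821/7200 23699/6000 21943/6000 5549/1440
  5849/1440 22093/6000 21649/6000 25321/7200
  8779/2160 1391/360 6499/1800 8143/2160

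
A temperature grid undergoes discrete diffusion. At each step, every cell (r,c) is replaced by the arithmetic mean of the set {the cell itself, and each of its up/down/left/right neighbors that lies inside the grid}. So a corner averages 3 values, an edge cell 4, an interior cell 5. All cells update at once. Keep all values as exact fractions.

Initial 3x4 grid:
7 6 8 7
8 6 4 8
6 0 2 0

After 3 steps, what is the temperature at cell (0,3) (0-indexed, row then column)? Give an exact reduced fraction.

Step 1: cell (0,3) = 23/3
Step 2: cell (0,3) = 56/9
Step 3: cell (0,3) = 13051/2160
Full grid after step 3:
  1507/240 627/100 5303/900 13051/2160
  83123/14400 30817/6000 10179/2000 23201/4800
  10363/2160 15797/3600 13387/3600 8651/2160

Answer: 13051/2160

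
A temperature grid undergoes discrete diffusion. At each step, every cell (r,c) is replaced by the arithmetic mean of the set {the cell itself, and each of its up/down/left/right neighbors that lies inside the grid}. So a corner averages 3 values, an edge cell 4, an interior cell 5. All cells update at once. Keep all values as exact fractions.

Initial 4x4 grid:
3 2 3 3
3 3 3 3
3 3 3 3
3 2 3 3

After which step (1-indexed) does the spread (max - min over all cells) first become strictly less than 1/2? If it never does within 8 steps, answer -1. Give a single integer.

Step 1: max=3, min=8/3, spread=1/3
  -> spread < 1/2 first at step 1
Step 2: max=3, min=329/120, spread=31/120
Step 3: max=887/300, min=3029/1080, spread=821/5400
Step 4: max=26453/9000, min=91583/32400, spread=18239/162000
Step 5: max=789311/270000, min=550921/194400, spread=434573/4860000
Step 6: max=4720117/1620000, min=82870331/29160000, spread=83671/1166400
Step 7: max=706197827/243000000, min=2490852149/874800000, spread=257300141/4374000000
Step 8: max=21145474433/7290000000, min=12471255781/4374000000, spread=540072197/10935000000

Answer: 1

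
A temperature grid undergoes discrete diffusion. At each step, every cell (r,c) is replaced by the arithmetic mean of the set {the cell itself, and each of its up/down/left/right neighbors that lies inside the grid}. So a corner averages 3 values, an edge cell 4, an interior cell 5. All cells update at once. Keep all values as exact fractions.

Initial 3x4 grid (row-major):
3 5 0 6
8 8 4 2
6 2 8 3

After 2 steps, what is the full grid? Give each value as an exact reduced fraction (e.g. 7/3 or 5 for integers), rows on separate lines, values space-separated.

Answer: 187/36 1109/240 889/240 61/18
1339/240 521/100 431/100 303/80
211/36 1259/240 1139/240 37/9

Derivation:
After step 1:
  16/3 4 15/4 8/3
  25/4 27/5 22/5 15/4
  16/3 6 17/4 13/3
After step 2:
  187/36 1109/240 889/240 61/18
  1339/240 521/100 431/100 303/80
  211/36 1259/240 1139/240 37/9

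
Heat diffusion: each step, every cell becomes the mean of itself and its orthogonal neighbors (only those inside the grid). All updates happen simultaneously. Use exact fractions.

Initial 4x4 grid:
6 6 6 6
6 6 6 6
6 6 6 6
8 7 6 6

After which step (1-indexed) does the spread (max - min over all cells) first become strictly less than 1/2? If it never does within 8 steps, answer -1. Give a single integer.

Step 1: max=7, min=6, spread=1
Step 2: max=27/4, min=6, spread=3/4
Step 3: max=263/40, min=6, spread=23/40
Step 4: max=2591/400, min=6, spread=191/400
  -> spread < 1/2 first at step 4
Step 5: max=230599/36000, min=54079/9000, spread=1587/4000
Step 6: max=6863591/1080000, min=3251899/540000, spread=39977/120000
Step 7: max=68216921/10800000, min=1629923/270000, spread=1006667/3600000
Step 8: max=6110744323/972000000, min=588230041/97200000, spread=25382657/108000000

Answer: 4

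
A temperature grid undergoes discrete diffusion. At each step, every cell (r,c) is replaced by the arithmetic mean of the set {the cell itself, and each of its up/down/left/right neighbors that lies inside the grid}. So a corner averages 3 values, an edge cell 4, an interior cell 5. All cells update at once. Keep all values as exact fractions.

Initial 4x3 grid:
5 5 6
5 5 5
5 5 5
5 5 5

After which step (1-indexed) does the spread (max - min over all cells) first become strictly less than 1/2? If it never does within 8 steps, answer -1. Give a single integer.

Step 1: max=16/3, min=5, spread=1/3
  -> spread < 1/2 first at step 1
Step 2: max=95/18, min=5, spread=5/18
Step 3: max=1121/216, min=5, spread=41/216
Step 4: max=133817/25920, min=5, spread=4217/25920
Step 5: max=7985149/1555200, min=36079/7200, spread=38417/311040
Step 6: max=477760211/93312000, min=722597/144000, spread=1903471/18662400
Step 7: max=28594589089/5598720000, min=21715759/4320000, spread=18038617/223948800
Step 8: max=1712884182851/335923200000, min=1956926759/388800000, spread=883978523/13436928000

Answer: 1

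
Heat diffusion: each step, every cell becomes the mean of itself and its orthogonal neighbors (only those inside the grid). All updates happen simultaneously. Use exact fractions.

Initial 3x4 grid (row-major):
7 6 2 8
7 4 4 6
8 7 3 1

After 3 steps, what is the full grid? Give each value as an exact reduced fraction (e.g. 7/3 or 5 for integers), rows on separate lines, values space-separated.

After step 1:
  20/3 19/4 5 16/3
  13/2 28/5 19/5 19/4
  22/3 11/2 15/4 10/3
After step 2:
  215/36 1321/240 1133/240 181/36
  261/40 523/100 229/50 1033/240
  58/9 1331/240 983/240 71/18
After step 3:
  12961/2160 38569/7200 35699/7200 5059/1080
  14503/2400 5477/1000 27517/6000 64283/14400
  13331/2160 38369/7200 32699/7200 1111/270

Answer: 12961/2160 38569/7200 35699/7200 5059/1080
14503/2400 5477/1000 27517/6000 64283/14400
13331/2160 38369/7200 32699/7200 1111/270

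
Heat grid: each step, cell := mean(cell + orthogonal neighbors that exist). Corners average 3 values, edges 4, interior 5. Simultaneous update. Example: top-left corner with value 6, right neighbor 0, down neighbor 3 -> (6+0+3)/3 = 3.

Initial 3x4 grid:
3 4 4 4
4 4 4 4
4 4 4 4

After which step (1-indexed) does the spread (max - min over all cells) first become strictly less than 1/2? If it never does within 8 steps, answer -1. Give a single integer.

Step 1: max=4, min=11/3, spread=1/3
  -> spread < 1/2 first at step 1
Step 2: max=4, min=67/18, spread=5/18
Step 3: max=4, min=823/216, spread=41/216
Step 4: max=4, min=99463/25920, spread=4217/25920
Step 5: max=28721/7200, min=6011651/1555200, spread=38417/311040
Step 6: max=573403/144000, min=362047789/93312000, spread=1903471/18662400
Step 7: max=17164241/4320000, min=21793890911/5598720000, spread=18038617/223948800
Step 8: max=1542273241/388800000, min=1310424617149/335923200000, spread=883978523/13436928000

Answer: 1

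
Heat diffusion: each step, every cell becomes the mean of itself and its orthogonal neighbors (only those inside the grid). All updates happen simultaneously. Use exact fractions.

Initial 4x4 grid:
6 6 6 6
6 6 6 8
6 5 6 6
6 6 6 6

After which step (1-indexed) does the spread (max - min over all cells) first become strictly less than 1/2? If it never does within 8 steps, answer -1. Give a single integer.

Step 1: max=20/3, min=23/4, spread=11/12
Step 2: max=391/60, min=289/50, spread=221/300
Step 3: max=3451/540, min=14033/2400, spread=11743/21600
Step 4: max=10189/1620, min=63229/10800, spread=14093/32400
  -> spread < 1/2 first at step 4
Step 5: max=152099/24300, min=1908019/324000, spread=359903/972000
Step 6: max=11321969/1822500, min=57363397/9720000, spread=9061313/29160000
Step 7: max=2706249781/437400000, min=1727881213/291600000, spread=228855923/874800000
Step 8: max=8084373163/1312200000, min=51972697009/8748000000, spread=5769372233/26244000000

Answer: 4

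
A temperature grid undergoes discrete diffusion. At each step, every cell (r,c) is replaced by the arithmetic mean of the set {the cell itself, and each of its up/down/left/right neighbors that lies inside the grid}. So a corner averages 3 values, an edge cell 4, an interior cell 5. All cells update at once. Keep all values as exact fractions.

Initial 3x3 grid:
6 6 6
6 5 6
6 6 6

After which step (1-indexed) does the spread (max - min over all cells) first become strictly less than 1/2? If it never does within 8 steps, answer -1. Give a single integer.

Step 1: max=6, min=23/4, spread=1/4
  -> spread < 1/2 first at step 1
Step 2: max=471/80, min=144/25, spread=51/400
Step 3: max=2113/360, min=27977/4800, spread=589/14400
Step 4: max=1686919/288000, min=175057/30000, spread=31859/1440000
Step 5: max=10535279/1800000, min=100988393/17280000, spread=751427/86400000
Step 6: max=6065736871/1036800000, min=631365313/108000000, spread=23149331/5184000000
Step 7: max=37905068111/6480000000, min=363765345737/62208000000, spread=616540643/311040000000
Step 8: max=21830947991239/3732480000000, min=2273687546017/388800000000, spread=17737747379/18662400000000

Answer: 1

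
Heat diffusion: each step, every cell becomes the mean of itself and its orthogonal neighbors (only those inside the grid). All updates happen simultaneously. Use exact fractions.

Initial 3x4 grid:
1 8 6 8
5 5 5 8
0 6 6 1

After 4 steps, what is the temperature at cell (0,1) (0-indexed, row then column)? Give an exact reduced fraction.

Step 1: cell (0,1) = 5
Step 2: cell (0,1) = 1333/240
Step 3: cell (0,1) = 37303/7200
Step 4: cell (0,1) = 1122901/216000
Full grid after step 4:
  604271/129600 1122901/216000 1240721/216000 48781/8100
  3861389/864000 1748791/360000 984683/180000 2470747/432000
  549971/129600 1002901/216000 121969/24000 58133/10800

Answer: 1122901/216000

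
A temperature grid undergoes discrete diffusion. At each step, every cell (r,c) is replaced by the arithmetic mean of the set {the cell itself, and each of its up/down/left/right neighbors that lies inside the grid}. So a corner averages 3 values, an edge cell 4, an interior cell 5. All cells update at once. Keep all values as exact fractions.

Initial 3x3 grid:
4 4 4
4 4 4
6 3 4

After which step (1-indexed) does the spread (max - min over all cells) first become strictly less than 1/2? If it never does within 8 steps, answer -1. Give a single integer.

Answer: 2

Derivation:
Step 1: max=9/2, min=11/3, spread=5/6
Step 2: max=157/36, min=58/15, spread=89/180
  -> spread < 1/2 first at step 2
Step 3: max=30233/7200, min=709/180, spread=1873/7200
Step 4: max=539581/129600, min=214597/54000, spread=122741/648000
Step 5: max=106766897/25920000, min=287879/72000, spread=3130457/25920000
Step 6: max=1915427029/466560000, min=195432637/48600000, spread=196368569/2332800000
Step 7: max=114463670063/27993600000, min=9402299849/2332800000, spread=523543/8957952
Step 8: max=6855748378861/1679616000000, min=94261568413/23328000000, spread=4410589/107495424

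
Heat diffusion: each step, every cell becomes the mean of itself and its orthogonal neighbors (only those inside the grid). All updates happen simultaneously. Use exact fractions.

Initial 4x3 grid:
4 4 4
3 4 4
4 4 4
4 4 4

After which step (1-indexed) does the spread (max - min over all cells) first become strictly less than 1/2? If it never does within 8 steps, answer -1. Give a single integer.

Answer: 1

Derivation:
Step 1: max=4, min=11/3, spread=1/3
  -> spread < 1/2 first at step 1
Step 2: max=4, min=449/120, spread=31/120
Step 3: max=4, min=4109/1080, spread=211/1080
Step 4: max=7153/1800, min=415103/108000, spread=14077/108000
Step 5: max=428317/108000, min=3747593/972000, spread=5363/48600
Step 6: max=237131/60000, min=112899191/29160000, spread=93859/1166400
Step 7: max=383463533/97200000, min=6788125519/1749600000, spread=4568723/69984000
Step 8: max=11482381111/2916000000, min=408123564371/104976000000, spread=8387449/167961600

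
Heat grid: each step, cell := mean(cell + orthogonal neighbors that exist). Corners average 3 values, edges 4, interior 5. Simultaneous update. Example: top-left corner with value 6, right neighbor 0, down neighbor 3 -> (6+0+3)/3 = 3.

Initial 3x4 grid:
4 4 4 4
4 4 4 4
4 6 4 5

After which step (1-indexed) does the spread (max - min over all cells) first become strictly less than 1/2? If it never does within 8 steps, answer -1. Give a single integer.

Step 1: max=19/4, min=4, spread=3/4
Step 2: max=1099/240, min=4, spread=139/240
Step 3: max=31859/7200, min=407/100, spread=511/1440
  -> spread < 1/2 first at step 3
Step 4: max=945193/216000, min=148163/36000, spread=11243/43200
Step 5: max=28015691/6480000, min=8977997/2160000, spread=10817/64800
Step 6: max=209184943/48600000, min=270644249/64800000, spread=992281/7776000
Step 7: max=7491537607/1749600000, min=13053094493/3110400000, spread=95470051/1119744000
Step 8: max=373700801129/87480000000, min=109045073191/25920000000, spread=363115463/5598720000

Answer: 3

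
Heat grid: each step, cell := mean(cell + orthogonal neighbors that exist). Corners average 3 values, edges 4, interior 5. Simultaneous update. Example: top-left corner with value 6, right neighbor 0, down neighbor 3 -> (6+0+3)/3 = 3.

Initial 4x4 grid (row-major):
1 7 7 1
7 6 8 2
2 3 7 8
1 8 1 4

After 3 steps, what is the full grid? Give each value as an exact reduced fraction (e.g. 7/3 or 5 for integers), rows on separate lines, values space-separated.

After step 1:
  5 21/4 23/4 10/3
  4 31/5 6 19/4
  13/4 26/5 27/5 21/4
  11/3 13/4 5 13/3
After step 2:
  19/4 111/20 61/12 83/18
  369/80 533/100 281/50 29/6
  967/240 233/50 537/100 74/15
  61/18 1027/240 1079/240 175/36
After step 3:
  1193/240 3107/600 9389/1800 523/108
  11233/2400 10309/2000 7871/1500 8999/1800
  30043/7200 14201/3000 6019/1200 8999/1800
  4211/1080 30283/7200 34211/7200 10289/2160

Answer: 1193/240 3107/600 9389/1800 523/108
11233/2400 10309/2000 7871/1500 8999/1800
30043/7200 14201/3000 6019/1200 8999/1800
4211/1080 30283/7200 34211/7200 10289/2160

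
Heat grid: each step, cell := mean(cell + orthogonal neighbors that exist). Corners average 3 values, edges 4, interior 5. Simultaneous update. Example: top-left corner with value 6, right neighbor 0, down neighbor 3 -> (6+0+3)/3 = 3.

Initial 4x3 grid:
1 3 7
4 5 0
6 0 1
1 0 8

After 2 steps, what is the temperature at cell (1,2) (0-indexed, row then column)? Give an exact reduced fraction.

Answer: 337/120

Derivation:
Step 1: cell (1,2) = 13/4
Step 2: cell (1,2) = 337/120
Full grid after step 2:
  32/9 31/10 127/36
  709/240 321/100 337/120
  689/240 241/100 109/40
  22/9 599/240 5/2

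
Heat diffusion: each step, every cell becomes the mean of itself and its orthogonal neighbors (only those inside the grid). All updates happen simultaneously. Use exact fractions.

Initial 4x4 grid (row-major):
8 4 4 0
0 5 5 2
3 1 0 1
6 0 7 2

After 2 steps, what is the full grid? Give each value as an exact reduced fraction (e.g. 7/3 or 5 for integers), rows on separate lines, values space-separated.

After step 1:
  4 21/4 13/4 2
  4 3 16/5 2
  5/2 9/5 14/5 5/4
  3 7/2 9/4 10/3
After step 2:
  53/12 31/8 137/40 29/12
  27/8 69/20 57/20 169/80
  113/40 68/25 113/50 563/240
  3 211/80 713/240 41/18

Answer: 53/12 31/8 137/40 29/12
27/8 69/20 57/20 169/80
113/40 68/25 113/50 563/240
3 211/80 713/240 41/18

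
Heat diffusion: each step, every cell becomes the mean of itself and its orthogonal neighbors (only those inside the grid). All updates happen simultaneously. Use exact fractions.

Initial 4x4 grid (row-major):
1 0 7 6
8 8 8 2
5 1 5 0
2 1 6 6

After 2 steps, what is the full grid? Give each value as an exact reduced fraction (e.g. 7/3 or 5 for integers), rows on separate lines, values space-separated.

After step 1:
  3 4 21/4 5
  11/2 5 6 4
  4 4 4 13/4
  8/3 5/2 9/2 4
After step 2:
  25/6 69/16 81/16 19/4
  35/8 49/10 97/20 73/16
  97/24 39/10 87/20 61/16
  55/18 41/12 15/4 47/12

Answer: 25/6 69/16 81/16 19/4
35/8 49/10 97/20 73/16
97/24 39/10 87/20 61/16
55/18 41/12 15/4 47/12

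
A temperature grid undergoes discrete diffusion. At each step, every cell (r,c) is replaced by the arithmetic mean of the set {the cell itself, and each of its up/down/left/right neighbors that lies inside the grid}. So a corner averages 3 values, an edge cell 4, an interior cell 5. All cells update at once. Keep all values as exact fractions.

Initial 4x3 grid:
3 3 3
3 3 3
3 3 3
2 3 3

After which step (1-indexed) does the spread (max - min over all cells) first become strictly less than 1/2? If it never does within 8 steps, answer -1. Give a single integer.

Step 1: max=3, min=8/3, spread=1/3
  -> spread < 1/2 first at step 1
Step 2: max=3, min=49/18, spread=5/18
Step 3: max=3, min=607/216, spread=41/216
Step 4: max=3, min=73543/25920, spread=4217/25920
Step 5: max=21521/7200, min=4456451/1555200, spread=38417/311040
Step 6: max=429403/144000, min=268735789/93312000, spread=1903471/18662400
Step 7: max=12844241/4320000, min=16195170911/5598720000, spread=18038617/223948800
Step 8: max=1153473241/388800000, min=974501417149/335923200000, spread=883978523/13436928000

Answer: 1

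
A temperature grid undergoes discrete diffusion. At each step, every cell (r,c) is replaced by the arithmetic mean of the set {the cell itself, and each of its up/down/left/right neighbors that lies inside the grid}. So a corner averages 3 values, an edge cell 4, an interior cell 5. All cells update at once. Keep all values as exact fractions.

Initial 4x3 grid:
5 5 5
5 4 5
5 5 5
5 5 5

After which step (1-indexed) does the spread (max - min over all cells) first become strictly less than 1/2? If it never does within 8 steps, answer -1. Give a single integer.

Step 1: max=5, min=19/4, spread=1/4
  -> spread < 1/2 first at step 1
Step 2: max=5, min=477/100, spread=23/100
Step 3: max=1987/400, min=23189/4800, spread=131/960
Step 4: max=35609/7200, min=209449/43200, spread=841/8640
Step 5: max=7106627/1440000, min=83857949/17280000, spread=56863/691200
Step 6: max=63810457/12960000, min=756065659/155520000, spread=386393/6220800
Step 7: max=25499641187/5184000000, min=302646276869/62208000000, spread=26795339/497664000
Step 8: max=1528113850333/311040000000, min=18178584285871/3732480000000, spread=254051069/5971968000

Answer: 1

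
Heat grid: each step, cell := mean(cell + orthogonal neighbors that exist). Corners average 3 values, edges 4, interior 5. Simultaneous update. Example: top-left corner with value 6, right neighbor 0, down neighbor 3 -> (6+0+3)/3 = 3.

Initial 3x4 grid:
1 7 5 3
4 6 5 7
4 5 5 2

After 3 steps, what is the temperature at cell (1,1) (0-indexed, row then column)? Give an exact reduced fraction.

Answer: 5689/1200

Derivation:
Step 1: cell (1,1) = 27/5
Step 2: cell (1,1) = 49/10
Step 3: cell (1,1) = 5689/1200
Full grid after step 3:
  533/120 2273/480 781/160 883/180
  2563/576 5689/1200 1183/240 13621/2880
  1213/270 6799/1440 6809/1440 5093/1080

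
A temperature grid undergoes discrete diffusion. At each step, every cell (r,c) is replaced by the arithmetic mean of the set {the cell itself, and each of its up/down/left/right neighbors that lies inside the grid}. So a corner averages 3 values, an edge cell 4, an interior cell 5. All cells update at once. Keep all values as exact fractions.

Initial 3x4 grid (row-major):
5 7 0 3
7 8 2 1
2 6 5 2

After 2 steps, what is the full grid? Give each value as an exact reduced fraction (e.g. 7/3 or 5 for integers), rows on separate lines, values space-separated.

After step 1:
  19/3 5 3 4/3
  11/2 6 16/5 2
  5 21/4 15/4 8/3
After step 2:
  101/18 61/12 47/15 19/9
  137/24 499/100 359/100 23/10
  21/4 5 223/60 101/36

Answer: 101/18 61/12 47/15 19/9
137/24 499/100 359/100 23/10
21/4 5 223/60 101/36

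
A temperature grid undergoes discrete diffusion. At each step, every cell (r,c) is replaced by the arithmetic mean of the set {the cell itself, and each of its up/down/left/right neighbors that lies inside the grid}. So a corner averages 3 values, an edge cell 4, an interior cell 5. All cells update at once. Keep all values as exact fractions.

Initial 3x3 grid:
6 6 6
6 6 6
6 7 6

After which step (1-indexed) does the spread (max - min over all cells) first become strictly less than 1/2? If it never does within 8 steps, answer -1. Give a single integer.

Answer: 1

Derivation:
Step 1: max=19/3, min=6, spread=1/3
  -> spread < 1/2 first at step 1
Step 2: max=1507/240, min=6, spread=67/240
Step 3: max=13397/2160, min=1207/200, spread=1807/10800
Step 4: max=5341963/864000, min=32761/5400, spread=33401/288000
Step 5: max=47885933/7776000, min=3283391/540000, spread=3025513/38880000
Step 6: max=19127326867/3110400000, min=175555949/28800000, spread=53531/995328
Step 7: max=1145776925849/186624000000, min=47447116051/7776000000, spread=450953/11943936
Step 8: max=68693543560603/11197440000000, min=5699728610519/933120000000, spread=3799043/143327232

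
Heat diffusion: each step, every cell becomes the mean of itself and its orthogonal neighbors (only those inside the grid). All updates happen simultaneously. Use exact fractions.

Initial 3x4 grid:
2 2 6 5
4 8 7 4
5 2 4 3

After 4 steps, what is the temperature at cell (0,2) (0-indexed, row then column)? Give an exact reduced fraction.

Step 1: cell (0,2) = 5
Step 2: cell (0,2) = 203/40
Step 3: cell (0,2) = 713/150
Step 4: cell (0,2) = 57131/12000
Full grid after step 4:
  555053/129600 478619/108000 57131/12000 68917/14400
  3655157/864000 1626013/360000 1664213/360000 4089337/864000
  561503/129600 948613/216000 987733/216000 588203/129600

Answer: 57131/12000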